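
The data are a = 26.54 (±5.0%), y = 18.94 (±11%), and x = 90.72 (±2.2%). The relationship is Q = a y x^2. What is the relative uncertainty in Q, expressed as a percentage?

12.9%

Q is a product of powers, so relative uncertainties combine in quadrature:
  (1·δa/a)² = (1×0.0500)² = 0.00250;  (1·δy/y)² = (1×0.110)² = 0.0121;  (2·δx/x)² = (2×0.0220)² = 0.00194
δQ/Q = √(0.0165) = 0.129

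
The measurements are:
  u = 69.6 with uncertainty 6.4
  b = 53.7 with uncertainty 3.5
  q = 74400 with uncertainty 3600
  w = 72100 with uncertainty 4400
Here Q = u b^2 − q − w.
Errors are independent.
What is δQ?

32500

Let p = u·b^2 = 2.01e+05. δp/p = √((1·δu/u)² + (2·δb/b)²) = √(0.00846 + 0.0170) = 0.160, so δp = 32000.
Q = p − q − w: δQ = √(δp² + δq² + δw²) = √(1.03e+09 + 1.3e+07 + 1.94e+07) = 32500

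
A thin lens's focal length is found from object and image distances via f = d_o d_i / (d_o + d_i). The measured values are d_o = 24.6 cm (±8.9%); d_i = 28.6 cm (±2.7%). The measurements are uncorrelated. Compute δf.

∂f/∂d_o = (d_i/(d_o+d_i))² = 0.289;  ∂f/∂d_i = (d_o/(d_o+d_i))² = 0.214
δf = √((∂f/∂d_o · δd_o)² + (∂f/∂d_i · δd_i)²) = √(0.400 + 0.0273) = 0.654 cm

0.654 cm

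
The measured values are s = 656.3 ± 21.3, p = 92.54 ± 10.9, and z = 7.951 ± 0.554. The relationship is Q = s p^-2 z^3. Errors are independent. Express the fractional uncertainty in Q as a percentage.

31.7%

Q is a product of powers, so relative uncertainties combine in quadrature:
  (1·δs/s)² = (1×0.0325)² = 0.00105;  (-2·δp/p)² = (-2×0.118)² = 0.0555;  (3·δz/z)² = (3×0.0697)² = 0.0437
δQ/Q = √(0.100) = 0.317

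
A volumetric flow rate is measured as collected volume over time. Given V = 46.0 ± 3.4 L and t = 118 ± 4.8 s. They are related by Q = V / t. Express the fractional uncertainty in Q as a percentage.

8.44%

Each factor contributes (exponent × relative error)² to (δQ/Q)²:
  (1·δV/V)² = (1×0.0739)² = 0.00546;  (-1·δt/t)² = (-1×0.0407)² = 0.00165
δQ/Q = √(0.00712) = 0.0844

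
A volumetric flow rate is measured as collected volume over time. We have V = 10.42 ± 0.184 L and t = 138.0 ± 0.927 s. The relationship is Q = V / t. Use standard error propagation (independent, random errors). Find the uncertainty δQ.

Since Q is a product/quotient, work with relative uncertainties:
  (1·δV/V)² = (1×0.0177)² = 0.000312;  (-1·δt/t)² = (-1×0.00672)² = 4.51e-05
δQ/Q = √(0.000357) = 0.0189
Q = 0.07551 L/s, so δQ = 0.0189 × 0.07551 = 0.00143 L/s.

0.00143 L/s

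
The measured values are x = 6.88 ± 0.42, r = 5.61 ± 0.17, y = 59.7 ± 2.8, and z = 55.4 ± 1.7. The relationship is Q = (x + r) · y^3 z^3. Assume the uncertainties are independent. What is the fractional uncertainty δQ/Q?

Let u = x + r = 12.5. δu = √(δx² + δr²) = √(0.176 + 0.0289) = 0.453, so δu/u = 0.0363.
Q is then a monomial in u, y, z:
δQ/Q = √((δu/u)² + (3·δy/y)² + (3·δz/z)²) = √(0.00132 + 0.0198 + 0.00847) = 0.172

0.172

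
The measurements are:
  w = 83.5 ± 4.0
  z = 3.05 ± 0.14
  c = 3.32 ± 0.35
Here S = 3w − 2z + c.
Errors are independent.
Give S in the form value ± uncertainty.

Sums and differences: (δS)² = Σ (cᵢ δxᵢ)².
  (3·δw)² = 144;  (2·δz)² = 0.0784;  (δc)² = 0.122
δS = √(144) = 12.0
S = 248.

248 ± 12.0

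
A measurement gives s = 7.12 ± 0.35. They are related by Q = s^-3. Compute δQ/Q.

Q ∝ s^-3, so δQ/Q = |-3| · δs/s = 3 × 0.0492 = 0.147.

0.147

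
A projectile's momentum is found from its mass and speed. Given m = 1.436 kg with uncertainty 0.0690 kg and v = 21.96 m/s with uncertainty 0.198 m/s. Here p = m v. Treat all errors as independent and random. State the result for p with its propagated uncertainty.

p is a product of powers, so relative uncertainties combine in quadrature:
  (1·δm/m)² = (1×0.0481)² = 0.00231;  (1·δv/v)² = (1×0.00902)² = 8.13e-05
δp/p = √(0.00239) = 0.0489
p = 31.53 kg·m/s, so δp = 0.0489 × 31.53 = 1.54 kg·m/s.

31.53 ± 1.54 kg·m/s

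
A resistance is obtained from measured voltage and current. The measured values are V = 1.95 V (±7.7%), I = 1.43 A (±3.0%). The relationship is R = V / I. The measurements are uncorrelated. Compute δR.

For a monomial R ∝ V, I^-1, fractional errors add in quadrature:
  (1·δV/V)² = (1×0.0770)² = 0.00593;  (-1·δI/I)² = (-1×0.0300)² = 0.000900
δR/R = √(0.00683) = 0.0826
R = 1.36 Ω, so δR = 0.0826 × 1.36 = 0.113 Ω.

0.113 Ω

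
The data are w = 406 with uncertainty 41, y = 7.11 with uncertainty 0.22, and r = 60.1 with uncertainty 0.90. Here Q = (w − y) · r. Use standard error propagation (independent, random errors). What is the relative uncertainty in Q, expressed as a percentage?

10.4%

Let u = w − y = 399. δu = √(δw² + δy²) = √(1680 + 0.0484) = 41.0, so δu/u = 0.103.
Q is then a monomial in u, r:
δQ/Q = √((δu/u)² + (1·δr/r)²) = √(0.0106 + 0.000224) = 0.104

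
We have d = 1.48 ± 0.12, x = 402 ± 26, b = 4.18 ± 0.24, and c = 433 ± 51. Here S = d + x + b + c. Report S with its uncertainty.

841 ± 57.2

Absolute uncertainties add in quadrature for a linear combination:
  (δd)² = 0.0144;  (δx)² = 676;  (δb)² = 0.0576;  (δc)² = 2600
δS = √(3280) = 57.2
S = 841.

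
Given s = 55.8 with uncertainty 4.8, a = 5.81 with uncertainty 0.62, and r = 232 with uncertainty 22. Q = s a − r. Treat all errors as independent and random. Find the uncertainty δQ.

Let p = s·a = 324. δp/p = √((1·δs/s)² + (1·δa/a)²) = √(0.00740 + 0.0114) = 0.137, so δp = 44.4.
Q = p − r: δQ = √(δp² + δr²) = √(1970 + 484) = 49.6

49.6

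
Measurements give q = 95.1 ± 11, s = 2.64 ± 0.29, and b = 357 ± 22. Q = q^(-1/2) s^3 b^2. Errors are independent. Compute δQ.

85700

Each factor contributes (exponent × relative error)² to (δQ/Q)²:
  (−½·δq/q)² = (-0.5×0.116)² = 0.00334;  (3·δs/s)² = (3×0.110)² = 0.109;  (2·δb/b)² = (2×0.0616)² = 0.0152
δQ/Q = √(0.127) = 0.357
Q = 2.4e+05, so δQ = 0.357 × 2.4e+05 = 85700.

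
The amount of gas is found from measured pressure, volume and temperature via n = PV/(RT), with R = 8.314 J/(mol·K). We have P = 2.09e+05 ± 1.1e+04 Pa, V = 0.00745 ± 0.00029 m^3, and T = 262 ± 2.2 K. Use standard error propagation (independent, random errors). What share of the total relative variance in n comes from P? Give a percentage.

(δn/n)² = (1·δP/P)² + (1·δV/V)² + (-1·δT/T)²
  P term: (1×0.0526)² = 0.00277
  V term: (1×0.0389)² = 0.00152
  T term: (-1×0.00840)² = 7.05e-05
Total = 0.00436. Share from P = 0.00277/0.00436 = 0.636.

63.6%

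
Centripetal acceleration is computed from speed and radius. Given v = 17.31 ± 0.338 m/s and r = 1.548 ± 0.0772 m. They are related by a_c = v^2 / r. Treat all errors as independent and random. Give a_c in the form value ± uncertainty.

Relative error in a monomial: (δa_c/a_c)² = Σ (nᵢ · δxᵢ/xᵢ)².
  (2·δv/v)² = (2×0.0195)² = 0.00153;  (-1·δr/r)² = (-1×0.0499)² = 0.00249
δa_c/a_c = √(0.00401) = 0.0633
a_c = 193.6 m/s^2, so δa_c = 0.0633 × 193.6 = 12.3 m/s^2.

193.6 ± 12.3 m/s^2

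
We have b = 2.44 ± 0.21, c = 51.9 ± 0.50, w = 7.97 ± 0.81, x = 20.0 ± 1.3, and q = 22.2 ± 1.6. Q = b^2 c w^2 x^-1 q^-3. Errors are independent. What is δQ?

Relative error in a monomial: (δQ/Q)² = Σ (nᵢ · δxᵢ/xᵢ)².
  (2·δb/b)² = (2×0.0861)² = 0.0296;  (1·δc/c)² = (1×0.00963)² = 9.28e-05;  (2·δw/w)² = (2×0.102)² = 0.0413;  (-1·δx/x)² = (-1×0.0650)² = 0.00423;  (-3·δq/q)² = (-3×0.0721)² = 0.0467
δQ/Q = √(0.122) = 0.349
Q = 0.0897, so δQ = 0.349 × 0.0897 = 0.0313.

0.0313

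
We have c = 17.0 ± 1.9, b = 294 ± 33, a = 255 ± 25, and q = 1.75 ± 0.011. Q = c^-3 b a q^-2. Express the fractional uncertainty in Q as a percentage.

36.7%

Relative error in a monomial: (δQ/Q)² = Σ (nᵢ · δxᵢ/xᵢ)².
  (-3·δc/c)² = (-3×0.112)² = 0.112;  (1·δb/b)² = (1×0.112)² = 0.0126;  (1·δa/a)² = (1×0.0980)² = 0.00961;  (-2·δq/q)² = (-2×0.00629)² = 0.000158
δQ/Q = √(0.135) = 0.367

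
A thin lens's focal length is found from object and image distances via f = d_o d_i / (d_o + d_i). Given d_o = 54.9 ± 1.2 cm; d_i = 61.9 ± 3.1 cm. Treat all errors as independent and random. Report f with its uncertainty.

∂f/∂d_o = (d_i/(d_o+d_i))² = 0.281;  ∂f/∂d_i = (d_o/(d_o+d_i))² = 0.221
δf = √((∂f/∂d_o · δd_o)² + (∂f/∂d_i · δd_i)²) = √(0.114 + 0.469) = 0.763 cm
f = 29.1 cm.

29.1 ± 0.763 cm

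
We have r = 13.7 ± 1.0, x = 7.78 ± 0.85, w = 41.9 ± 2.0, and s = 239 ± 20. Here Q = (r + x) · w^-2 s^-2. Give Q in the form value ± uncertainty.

(2.14 ± 0.433) × 10^-7

Let u = r + x = 21.5. δu = √(δr² + δx²) = √(1.00 + 0.722) = 1.31, so δu/u = 0.0611.
Q is then a monomial in u, w, s:
δQ/Q = √((δu/u)² + (-2·δw/w)² + (-2·δs/s)²) = √(0.00373 + 0.00911 + 0.0280) = 0.202
Q = 2.14e-07, so δQ = 0.202 × 2.14e-07 = 4.33e-08.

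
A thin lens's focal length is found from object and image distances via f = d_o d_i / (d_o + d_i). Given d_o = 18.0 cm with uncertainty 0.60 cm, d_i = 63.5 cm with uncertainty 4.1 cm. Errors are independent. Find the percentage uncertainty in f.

2.96%

∂f/∂d_o = (d_i/(d_o+d_i))² = 0.607;  ∂f/∂d_i = (d_o/(d_o+d_i))² = 0.0488
δf = √((∂f/∂d_o · δd_o)² + (∂f/∂d_i · δd_i)²) = √(0.133 + 0.0400) = 0.416 cm
f = 14.0 cm, so δf/f = 0.416/14.0 = 0.0296.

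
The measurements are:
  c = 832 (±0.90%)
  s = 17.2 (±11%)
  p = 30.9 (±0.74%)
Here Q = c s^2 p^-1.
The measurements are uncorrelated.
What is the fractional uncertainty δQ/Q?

0.220

Q is a product of powers, so relative uncertainties combine in quadrature:
  (1·δc/c)² = (1×0.00900)² = 8.1e-05;  (2·δs/s)² = (2×0.110)² = 0.0484;  (-1·δp/p)² = (-1×0.00740)² = 5.48e-05
δQ/Q = √(0.0485) = 0.220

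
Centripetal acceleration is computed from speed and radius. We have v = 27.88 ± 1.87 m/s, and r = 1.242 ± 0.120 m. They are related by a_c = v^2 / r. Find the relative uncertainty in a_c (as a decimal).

Products/powers → add relative errors in quadrature, weighted by exponent:
  (2·δv/v)² = (2×0.0671)² = 0.0180;  (-1·δr/r)² = (-1×0.0966)² = 0.00934
δa_c/a_c = √(0.0273) = 0.165

0.165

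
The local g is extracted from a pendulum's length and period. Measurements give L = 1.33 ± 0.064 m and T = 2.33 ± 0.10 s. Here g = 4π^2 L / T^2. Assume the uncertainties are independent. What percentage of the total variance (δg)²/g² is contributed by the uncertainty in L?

23.9%

(δg/g)² = (1·δL/L)² + (-2·δT/T)²
  L term: (1×0.0481)² = 0.00232
  T term: (-2×0.0429)² = 0.00737
Total = 0.00968. Share from L = 0.00232/0.00968 = 0.239.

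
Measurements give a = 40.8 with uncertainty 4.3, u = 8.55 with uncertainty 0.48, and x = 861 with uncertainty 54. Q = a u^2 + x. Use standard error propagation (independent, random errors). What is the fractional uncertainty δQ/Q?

0.120

Let p = a·u^2 = 2980. δp/p = √((1·δa/a)² + (2·δu/u)²) = √(0.0111 + 0.0126) = 0.154, so δp = 459.
Q = p + x: δQ = √(δp² + δx²) = √(2.11e+05 + 2920) = 462
Q = 3840, so δQ/Q = 462/3840 = 0.120.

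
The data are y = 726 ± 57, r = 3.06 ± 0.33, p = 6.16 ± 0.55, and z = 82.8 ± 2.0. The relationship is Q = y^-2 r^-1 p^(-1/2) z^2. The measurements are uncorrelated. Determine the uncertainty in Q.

0.000345

Relative error in a monomial: (δQ/Q)² = Σ (nᵢ · δxᵢ/xᵢ)².
  (-2·δy/y)² = (-2×0.0785)² = 0.0247;  (-1·δr/r)² = (-1×0.108)² = 0.0116;  (−½·δp/p)² = (-0.5×0.0893)² = 0.00199;  (2·δz/z)² = (2×0.0242)² = 0.00233
δQ/Q = √(0.0406) = 0.202
Q = 0.00171, so δQ = 0.202 × 0.00171 = 0.000345.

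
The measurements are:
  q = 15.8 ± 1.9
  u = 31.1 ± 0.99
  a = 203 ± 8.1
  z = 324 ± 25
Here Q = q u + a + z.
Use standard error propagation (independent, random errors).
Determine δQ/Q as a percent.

Let p = q·u = 491. δp/p = √((1·δq/q)² + (1·δu/u)²) = √(0.0145 + 0.00101) = 0.124, so δp = 61.1.
Q = p + a + z: δQ = √(δp² + δa² + δz²) = √(3740 + 65.6 + 625) = 66.5
Q = 1020, so δQ/Q = 66.5/1020 = 0.0653.

6.53%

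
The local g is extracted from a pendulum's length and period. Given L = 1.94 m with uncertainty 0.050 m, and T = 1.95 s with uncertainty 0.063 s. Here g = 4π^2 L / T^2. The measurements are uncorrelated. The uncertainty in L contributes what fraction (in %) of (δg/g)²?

13.7%

(δg/g)² = (1·δL/L)² + (-2·δT/T)²
  L term: (1×0.0258)² = 0.000664
  T term: (-2×0.0323)² = 0.00418
Total = 0.00484. Share from L = 0.000664/0.00484 = 0.137.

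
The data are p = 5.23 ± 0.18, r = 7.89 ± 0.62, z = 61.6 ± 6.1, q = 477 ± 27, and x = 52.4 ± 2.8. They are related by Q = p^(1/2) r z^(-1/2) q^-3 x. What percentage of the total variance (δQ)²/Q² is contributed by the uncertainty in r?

15.2%

(δQ/Q)² = (½·δp/p)² + (1·δr/r)² + (−½·δz/z)² + (-3·δq/q)² + (1·δx/x)²
  p term: (0.5×0.0344)² = 0.000296
  r term: (1×0.0786)² = 0.00617
  z term: (-0.5×0.0990)² = 0.00245
  q term: (-3×0.0566)² = 0.0288
  x term: (1×0.0534)² = 0.00286
Total = 0.0406. Share from r = 0.00617/0.0406 = 0.152.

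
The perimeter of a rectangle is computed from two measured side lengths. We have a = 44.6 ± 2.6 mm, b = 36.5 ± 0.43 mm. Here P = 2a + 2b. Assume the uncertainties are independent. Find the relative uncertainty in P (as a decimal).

0.0325

P is a linear combination, so absolute uncertainties add in quadrature:
  (2·δa)² = 27.0;  (2·δb)² = 0.740
δP = √(27.8) = 5.27 mm
P = 162 mm, so δP/P = 5.27/162 = 0.0325.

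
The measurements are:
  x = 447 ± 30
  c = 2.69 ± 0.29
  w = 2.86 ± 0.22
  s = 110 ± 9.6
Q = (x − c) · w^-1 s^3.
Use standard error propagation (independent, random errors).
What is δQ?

Let u = x − c = 444. δu = √(δx² + δc²) = √(900 + 0.0841) = 30.0, so δu/u = 0.0675.
Q is then a monomial in u, w, s:
δQ/Q = √((δu/u)² + (-1·δw/w)² + (3·δs/s)²) = √(0.00456 + 0.00592 + 0.0685) = 0.281
Q = 2.07e+08, so δQ = 0.281 × 2.07e+08 = 5.81e+07.

5.81e+07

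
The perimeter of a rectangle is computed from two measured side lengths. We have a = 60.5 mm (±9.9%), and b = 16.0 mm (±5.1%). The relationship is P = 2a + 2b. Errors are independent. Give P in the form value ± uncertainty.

153 ± 12.1 mm

Absolute uncertainties add in quadrature for a linear combination:
  (2·δa)² = 143;  (2·δb)² = 2.66
δP = √(146) = 12.1 mm
P = 153 mm.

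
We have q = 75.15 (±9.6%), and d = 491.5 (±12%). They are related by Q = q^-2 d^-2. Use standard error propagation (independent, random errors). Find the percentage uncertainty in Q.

30.7%

Q is a product of powers, so relative uncertainties combine in quadrature:
  (-2·δq/q)² = (-2×0.0960)² = 0.0369;  (-2·δd/d)² = (-2×0.120)² = 0.0576
δQ/Q = √(0.0945) = 0.307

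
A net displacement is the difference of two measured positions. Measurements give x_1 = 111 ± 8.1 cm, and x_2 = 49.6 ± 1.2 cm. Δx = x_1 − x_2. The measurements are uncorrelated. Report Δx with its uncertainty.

61.4 ± 8.19 cm

Sums and differences: (δΔx)² = Σ (cᵢ δxᵢ)².
  (δx_1)² = 65.6;  (δx_2)² = 1.44
δΔx = √(67.0) = 8.19 cm
Δx = 61.4 cm.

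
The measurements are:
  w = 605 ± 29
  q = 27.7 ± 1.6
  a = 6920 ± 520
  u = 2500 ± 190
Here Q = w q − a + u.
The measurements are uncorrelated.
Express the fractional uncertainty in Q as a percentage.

11.1%

Let p = w·q = 16800. δp/p = √((1·δw/w)² + (1·δq/q)²) = √(0.00230 + 0.00334) = 0.0751, so δp = 1260.
Q = p − a + u: δQ = √(δp² + δa² + δu²) = √(1.58e+06 + 2.7e+05 + 36100) = 1370
Q = 12300, so δQ/Q = 1370/12300 = 0.111.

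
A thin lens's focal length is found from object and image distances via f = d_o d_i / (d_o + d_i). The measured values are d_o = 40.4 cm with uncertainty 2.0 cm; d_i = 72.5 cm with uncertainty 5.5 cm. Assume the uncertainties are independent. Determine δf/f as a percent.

4.18%

∂f/∂d_o = (d_i/(d_o+d_i))² = 0.412;  ∂f/∂d_i = (d_o/(d_o+d_i))² = 0.128
δf = √((∂f/∂d_o · δd_o)² + (∂f/∂d_i · δd_i)²) = √(0.680 + 0.496) = 1.08 cm
f = 25.9 cm, so δf/f = 1.08/25.9 = 0.0418.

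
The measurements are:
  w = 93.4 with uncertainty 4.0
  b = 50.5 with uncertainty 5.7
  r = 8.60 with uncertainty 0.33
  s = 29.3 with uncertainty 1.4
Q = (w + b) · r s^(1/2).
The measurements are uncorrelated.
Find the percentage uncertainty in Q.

6.62%

Let u = w + b = 144. δu = √(δw² + δb²) = √(16.0 + 32.5) = 6.96, so δu/u = 0.0484.
Q is then a monomial in u, r, s:
δQ/Q = √((δu/u)² + (1·δr/r)² + (½·δs/s)²) = √(0.00234 + 0.00147 + 0.000571) = 0.0662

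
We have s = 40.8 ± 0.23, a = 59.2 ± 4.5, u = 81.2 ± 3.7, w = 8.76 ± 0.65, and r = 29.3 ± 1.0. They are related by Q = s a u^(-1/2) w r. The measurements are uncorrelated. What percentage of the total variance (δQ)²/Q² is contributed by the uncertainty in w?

(δQ/Q)² = (1·δs/s)² + (1·δa/a)² + (−½·δu/u)² + (1·δw/w)² + (1·δr/r)²
  s term: (1×0.00564)² = 3.18e-05
  a term: (1×0.0760)² = 0.00578
  u term: (-0.5×0.0456)² = 0.000519
  w term: (1×0.0742)² = 0.00551
  r term: (1×0.0341)² = 0.00116
Total = 0.0130. Share from w = 0.00551/0.0130 = 0.424.

42.4%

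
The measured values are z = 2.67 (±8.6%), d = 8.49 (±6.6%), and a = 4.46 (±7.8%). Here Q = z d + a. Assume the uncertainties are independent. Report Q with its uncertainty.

27.1 ± 2.48

Let p = z·d = 22.7. δp/p = √((1·δz/z)² + (1·δd/d)²) = √(0.00740 + 0.00436) = 0.108, so δp = 2.46.
Q = p + a: δQ = √(δp² + δa²) = √(6.04 + 0.121) = 2.48
Q = 27.1.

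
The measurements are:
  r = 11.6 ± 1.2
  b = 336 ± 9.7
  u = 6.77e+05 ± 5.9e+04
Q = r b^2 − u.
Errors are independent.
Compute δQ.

1.66e+05

Let p = r·b^2 = 1.31e+06. δp/p = √((1·δr/r)² + (2·δb/b)²) = √(0.0107 + 0.00333) = 0.118, so δp = 1.55e+05.
Q = p − u: δQ = √(δp² + δu²) = √(2.41e+10 + 3.48e+09) = 1.66e+05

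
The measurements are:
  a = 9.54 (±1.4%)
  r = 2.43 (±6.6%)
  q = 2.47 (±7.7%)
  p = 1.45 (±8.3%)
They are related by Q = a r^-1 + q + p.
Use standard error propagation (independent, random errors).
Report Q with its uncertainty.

Let w = a·r^-1 = 3.93. δw/w = √((1·δa/a)² + (-1·δr/r)²) = √(0.000196 + 0.00436) = 0.0675, so δw = 0.265.
Q = w + q + p: δQ = √(δw² + δq² + δp²) = √(0.0702 + 0.0362 + 0.0145) = 0.348
Q = 7.85.

7.85 ± 0.348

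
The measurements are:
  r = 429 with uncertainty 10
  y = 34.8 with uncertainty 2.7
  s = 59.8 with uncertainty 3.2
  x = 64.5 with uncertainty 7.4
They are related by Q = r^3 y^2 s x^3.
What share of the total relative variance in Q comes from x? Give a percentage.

78.8%

(δQ/Q)² = (3·δr/r)² + (2·δy/y)² + (1·δs/s)² + (3·δx/x)²
  r term: (3×0.0233)² = 0.00489
  y term: (2×0.0776)² = 0.0241
  s term: (1×0.0535)² = 0.00286
  x term: (3×0.115)² = 0.118
Total = 0.150. Share from x = 0.118/0.150 = 0.788.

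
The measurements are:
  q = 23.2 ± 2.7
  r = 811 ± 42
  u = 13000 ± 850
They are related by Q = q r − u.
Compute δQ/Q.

Let p = q·r = 18800. δp/p = √((1·δq/q)² + (1·δr/r)²) = √(0.0135 + 0.00268) = 0.127, so δp = 2400.
Q = p − u: δQ = √(δp² + δu²) = √(5.74e+06 + 7.22e+05) = 2540
Q = 5820, so δQ/Q = 2540/5820 = 0.437.

0.437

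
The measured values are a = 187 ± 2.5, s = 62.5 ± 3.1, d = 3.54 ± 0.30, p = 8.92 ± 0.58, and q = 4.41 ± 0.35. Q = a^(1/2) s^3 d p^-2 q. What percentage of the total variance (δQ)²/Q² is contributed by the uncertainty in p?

(δQ/Q)² = (½·δa/a)² + (3·δs/s)² + (1·δd/d)² + (-2·δp/p)² + (1·δq/q)²
  a term: (0.5×0.0134)² = 4.47e-05
  s term: (3×0.0496)² = 0.0221
  d term: (1×0.0847)² = 0.00718
  p term: (-2×0.0650)² = 0.0169
  q term: (1×0.0794)² = 0.00630
Total = 0.0526. Share from p = 0.0169/0.0526 = 0.322.

32.2%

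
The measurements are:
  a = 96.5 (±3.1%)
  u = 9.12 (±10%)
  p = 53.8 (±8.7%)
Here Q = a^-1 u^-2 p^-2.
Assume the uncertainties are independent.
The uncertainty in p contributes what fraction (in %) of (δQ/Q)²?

(δQ/Q)² = (-1·δa/a)² + (-2·δu/u)² + (-2·δp/p)²
  a term: (-1×0.0310)² = 0.000961
  u term: (-2×0.100)² = 0.0400
  p term: (-2×0.0870)² = 0.0303
Total = 0.0712. Share from p = 0.0303/0.0712 = 0.425.

42.5%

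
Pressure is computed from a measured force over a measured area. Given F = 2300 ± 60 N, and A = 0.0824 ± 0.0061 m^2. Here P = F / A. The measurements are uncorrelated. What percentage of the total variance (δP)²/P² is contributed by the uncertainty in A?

89.0%

(δP/P)² = (1·δF/F)² + (-1·δA/A)²
  F term: (1×0.0261)² = 0.000681
  A term: (-1×0.0740)² = 0.00548
Total = 0.00616. Share from A = 0.00548/0.00616 = 0.890.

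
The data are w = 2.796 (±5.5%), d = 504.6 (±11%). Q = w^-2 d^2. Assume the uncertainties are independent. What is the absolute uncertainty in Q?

8010

Relative error in a monomial: (δQ/Q)² = Σ (nᵢ · δxᵢ/xᵢ)².
  (-2·δw/w)² = (-2×0.0550)² = 0.0121;  (2·δd/d)² = (2×0.110)² = 0.0484
δQ/Q = √(0.0605) = 0.246
Q = 32570, so δQ = 0.246 × 32570 = 8010.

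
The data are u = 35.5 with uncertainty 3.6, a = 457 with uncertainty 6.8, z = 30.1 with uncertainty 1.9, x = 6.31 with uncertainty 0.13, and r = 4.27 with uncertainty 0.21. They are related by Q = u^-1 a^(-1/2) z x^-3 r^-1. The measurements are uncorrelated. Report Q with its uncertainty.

(3.70 ± 0.530) × 10^-5

Each factor contributes (exponent × relative error)² to (δQ/Q)²:
  (-1·δu/u)² = (-1×0.101)² = 0.0103;  (−½·δa/a)² = (-0.5×0.0149)² = 5.54e-05;  (1·δz/z)² = (1×0.0631)² = 0.00398;  (-3·δx/x)² = (-3×0.0206)² = 0.00382;  (-1·δr/r)² = (-1×0.0492)² = 0.00242
δQ/Q = √(0.0206) = 0.143
Q = 3.7e-05, so δQ = 0.143 × 3.7e-05 = 5.3e-06.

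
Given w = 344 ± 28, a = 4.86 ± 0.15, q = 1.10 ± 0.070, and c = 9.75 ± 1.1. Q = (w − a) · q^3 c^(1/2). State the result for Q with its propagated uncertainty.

Let u = w − a = 339. δu = √(δw² + δa²) = √(784 + 0.0225) = 28.0, so δu/u = 0.0826.
Q is then a monomial in u, q, c:
δQ/Q = √((δu/u)² + (3·δq/q)² + (½·δc/c)²) = √(0.00682 + 0.0364 + 0.00318) = 0.216
Q = 1410, so δQ = 0.216 × 1410 = 304.

1410 ± 304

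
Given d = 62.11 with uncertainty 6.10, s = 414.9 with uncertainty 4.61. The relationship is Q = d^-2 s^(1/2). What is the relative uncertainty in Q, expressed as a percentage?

Since Q is a product/quotient, work with relative uncertainties:
  (-2·δd/d)² = (-2×0.0982)² = 0.0386;  (½·δs/s)² = (0.5×0.0111)² = 3.09e-05
δQ/Q = √(0.0386) = 0.197

19.7%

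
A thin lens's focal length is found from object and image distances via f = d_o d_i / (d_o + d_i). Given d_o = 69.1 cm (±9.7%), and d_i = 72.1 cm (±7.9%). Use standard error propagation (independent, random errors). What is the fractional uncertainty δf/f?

0.0628

∂f/∂d_o = (d_i/(d_o+d_i))² = 0.261;  ∂f/∂d_i = (d_o/(d_o+d_i))² = 0.239
δf = √((∂f/∂d_o · δd_o)² + (∂f/∂d_i · δd_i)²) = √(3.05 + 1.86) = 2.22 cm
f = 35.3 cm, so δf/f = 2.22/35.3 = 0.0628.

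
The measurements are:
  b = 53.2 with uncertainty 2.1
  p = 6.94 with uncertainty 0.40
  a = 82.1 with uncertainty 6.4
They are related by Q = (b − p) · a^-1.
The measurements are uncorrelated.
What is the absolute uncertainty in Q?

0.0511

Let u = b − p = 46.3. δu = √(δb² + δp²) = √(4.41 + 0.160) = 2.14, so δu/u = 0.0462.
Q is then a monomial in u, a:
δQ/Q = √((δu/u)² + (-1·δa/a)²) = √(0.00214 + 0.00608) = 0.0906
Q = 0.563, so δQ = 0.0906 × 0.563 = 0.0511.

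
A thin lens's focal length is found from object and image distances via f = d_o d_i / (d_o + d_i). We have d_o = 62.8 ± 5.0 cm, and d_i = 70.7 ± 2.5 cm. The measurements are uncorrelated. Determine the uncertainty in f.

∂f/∂d_o = (d_i/(d_o+d_i))² = 0.280;  ∂f/∂d_i = (d_o/(d_o+d_i))² = 0.221
δf = √((∂f/∂d_o · δd_o)² + (∂f/∂d_i · δd_i)²) = √(1.97 + 0.306) = 1.51 cm

1.51 cm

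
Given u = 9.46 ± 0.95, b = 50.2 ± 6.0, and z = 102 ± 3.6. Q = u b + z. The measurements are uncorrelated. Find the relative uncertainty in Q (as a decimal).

Let p = u·b = 475. δp/p = √((1·δu/u)² + (1·δb/b)²) = √(0.0101 + 0.0143) = 0.156, so δp = 74.1.
Q = p + z: δQ = √(δp² + δz²) = √(5500 + 13.0) = 74.2
Q = 577, so δQ/Q = 74.2/577 = 0.129.

0.129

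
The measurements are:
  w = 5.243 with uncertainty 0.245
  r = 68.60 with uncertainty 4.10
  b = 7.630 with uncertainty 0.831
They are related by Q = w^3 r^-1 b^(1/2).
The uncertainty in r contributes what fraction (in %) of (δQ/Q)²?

13.6%

(δQ/Q)² = (3·δw/w)² + (-1·δr/r)² + (½·δb/b)²
  w term: (3×0.0467)² = 0.0197
  r term: (-1×0.0598)² = 0.00357
  b term: (0.5×0.109)² = 0.00297
Total = 0.0262. Share from r = 0.00357/0.0262 = 0.136.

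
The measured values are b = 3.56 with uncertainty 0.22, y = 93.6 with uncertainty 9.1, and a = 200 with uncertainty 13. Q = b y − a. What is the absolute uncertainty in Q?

Let p = b·y = 333. δp/p = √((1·δb/b)² + (1·δy/y)²) = √(0.00382 + 0.00945) = 0.115, so δp = 38.4.
Q = p − a: δQ = √(δp² + δa²) = √(1470 + 169) = 40.5

40.5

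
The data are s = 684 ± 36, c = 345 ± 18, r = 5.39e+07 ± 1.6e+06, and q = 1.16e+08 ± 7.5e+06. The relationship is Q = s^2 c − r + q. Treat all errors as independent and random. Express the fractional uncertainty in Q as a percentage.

9.15%

Let p = s^2·c = 1.61e+08. δp/p = √((2·δs/s)² + (1·δc/c)²) = √(0.0111 + 0.00272) = 0.117, so δp = 1.9e+07.
Q = p − r + q: δQ = √(δp² + δr² + δq²) = √(3.6e+14 + 2.56e+12 + 5.62e+13) = 2.05e+07
Q = 2.24e+08, so δQ/Q = 2.05e+07/2.24e+08 = 0.0915.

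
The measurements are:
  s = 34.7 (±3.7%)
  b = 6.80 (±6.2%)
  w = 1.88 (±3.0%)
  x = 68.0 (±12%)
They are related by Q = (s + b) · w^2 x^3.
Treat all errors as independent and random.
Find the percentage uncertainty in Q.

Let u = s + b = 41.5. δu = √(δs² + δb²) = √(1.65 + 0.178) = 1.35, so δu/u = 0.0326.
Q is then a monomial in u, w, x:
δQ/Q = √((δu/u)² + (2·δw/w)² + (3·δx/x)²) = √(0.00106 + 0.00360 + 0.130) = 0.366

36.6%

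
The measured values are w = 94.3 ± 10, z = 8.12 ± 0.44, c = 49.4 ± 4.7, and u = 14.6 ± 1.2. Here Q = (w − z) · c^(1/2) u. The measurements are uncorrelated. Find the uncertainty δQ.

1330

Let h = w − z = 86.2. δh = √(δw² + δz²) = √(100 + 0.194) = 10.0, so δh/h = 0.116.
Q is then a monomial in h, c, u:
δQ/Q = √((δh/h)² + (½·δc/c)² + (1·δu/u)²) = √(0.0135 + 0.00226 + 0.00676) = 0.150
Q = 8840, so δQ = 0.150 × 8840 = 1330.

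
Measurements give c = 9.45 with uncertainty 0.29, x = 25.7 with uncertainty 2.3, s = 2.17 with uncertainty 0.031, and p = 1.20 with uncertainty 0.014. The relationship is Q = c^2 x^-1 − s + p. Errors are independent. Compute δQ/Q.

0.151

Let w = c^2·x^-1 = 3.47. δw/w = √((2·δc/c)² + (-1·δx/x)²) = √(0.00377 + 0.00801) = 0.109, so δw = 0.377.
Q = w − s + p: δQ = √(δw² + δs² + δp²) = √(0.142 + 0.000961 + 0.000196) = 0.379
Q = 2.50, so δQ/Q = 0.379/2.50 = 0.151.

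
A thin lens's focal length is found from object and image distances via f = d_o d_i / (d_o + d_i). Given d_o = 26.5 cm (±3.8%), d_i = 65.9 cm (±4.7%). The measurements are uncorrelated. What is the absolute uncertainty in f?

0.572 cm

∂f/∂d_o = (d_i/(d_o+d_i))² = 0.509;  ∂f/∂d_i = (d_o/(d_o+d_i))² = 0.0823
δf = √((∂f/∂d_o · δd_o)² + (∂f/∂d_i · δd_i)²) = √(0.262 + 0.0649) = 0.572 cm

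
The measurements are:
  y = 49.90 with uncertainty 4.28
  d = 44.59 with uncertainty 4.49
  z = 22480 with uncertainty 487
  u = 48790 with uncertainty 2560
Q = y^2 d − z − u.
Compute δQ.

Let p = y^2·d = 111000. δp/p = √((2·δy/y)² + (1·δd/d)²) = √(0.0294 + 0.0101) = 0.199, so δp = 22100.
Q = p − z − u: δQ = √(δp² + δz² + δu²) = √(4.88e+08 + 2.37e+05 + 6.55e+06) = 22200

22200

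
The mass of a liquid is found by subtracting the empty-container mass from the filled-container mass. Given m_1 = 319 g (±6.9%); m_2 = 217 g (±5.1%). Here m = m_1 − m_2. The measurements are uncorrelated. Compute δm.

24.6 g

Sums and differences: (δm)² = Σ (cᵢ δxᵢ)².
  (δm_1)² = 484;  (δm_2)² = 122
δm = √(607) = 24.6 g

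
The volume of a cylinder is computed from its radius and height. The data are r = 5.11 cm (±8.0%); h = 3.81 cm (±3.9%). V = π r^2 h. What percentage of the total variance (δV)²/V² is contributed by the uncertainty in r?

(δV/V)² = (2·δr/r)² + (1·δh/h)²
  r term: (2×0.0800)² = 0.0256
  h term: (1×0.0390)² = 0.00152
Total = 0.0271. Share from r = 0.0256/0.0271 = 0.944.

94.4%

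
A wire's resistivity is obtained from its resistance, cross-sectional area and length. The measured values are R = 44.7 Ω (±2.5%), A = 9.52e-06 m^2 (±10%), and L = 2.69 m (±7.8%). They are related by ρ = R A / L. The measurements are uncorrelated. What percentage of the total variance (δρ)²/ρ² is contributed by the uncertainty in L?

36.4%

(δρ/ρ)² = (1·δR/R)² + (1·δA/A)² + (-1·δL/L)²
  R term: (1×0.0250)² = 0.000625
  A term: (1×0.100)² = 0.0100
  L term: (-1×0.0780)² = 0.00608
Total = 0.0167. Share from L = 0.00608/0.0167 = 0.364.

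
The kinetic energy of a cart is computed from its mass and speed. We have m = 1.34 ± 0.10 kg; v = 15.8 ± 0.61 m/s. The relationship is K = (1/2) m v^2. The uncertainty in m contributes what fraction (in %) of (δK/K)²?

(δK/K)² = (1·δm/m)² + (2·δv/v)²
  m term: (1×0.0746)² = 0.00557
  v term: (2×0.0386)² = 0.00596
Total = 0.0115. Share from m = 0.00557/0.0115 = 0.483.

48.3%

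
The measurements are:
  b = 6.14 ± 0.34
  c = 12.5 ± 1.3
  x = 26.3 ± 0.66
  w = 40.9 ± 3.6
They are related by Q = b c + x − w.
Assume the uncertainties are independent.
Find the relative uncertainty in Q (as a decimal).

Let p = b·c = 76.8. δp/p = √((1·δb/b)² + (1·δc/c)²) = √(0.00307 + 0.0108) = 0.118, so δp = 9.04.
Q = p + x − w: δQ = √(δp² + δx² + δw²) = √(81.8 + 0.436 + 13.0) = 9.76
Q = 62.2, so δQ/Q = 9.76/62.2 = 0.157.

0.157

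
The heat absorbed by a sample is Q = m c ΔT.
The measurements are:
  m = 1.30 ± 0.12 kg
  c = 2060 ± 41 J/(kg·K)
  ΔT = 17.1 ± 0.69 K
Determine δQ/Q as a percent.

10.3%

Relative error in a monomial: (δQ/Q)² = Σ (nᵢ · δxᵢ/xᵢ)².
  (1·δm/m)² = (1×0.0923)² = 0.00852;  (1·δc/c)² = (1×0.0199)² = 0.000396;  (1·δΔT/ΔT)² = (1×0.0404)² = 0.00163
δQ/Q = √(0.0105) = 0.103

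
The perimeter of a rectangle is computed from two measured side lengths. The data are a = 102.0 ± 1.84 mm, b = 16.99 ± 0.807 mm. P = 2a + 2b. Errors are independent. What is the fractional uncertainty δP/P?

0.0169

P is a linear combination, so absolute uncertainties add in quadrature:
  (2·δa)² = 13.5;  (2·δb)² = 2.60
δP = √(16.1) = 4.02 mm
P = 238.0 mm, so δP/P = 4.02/238.0 = 0.0169.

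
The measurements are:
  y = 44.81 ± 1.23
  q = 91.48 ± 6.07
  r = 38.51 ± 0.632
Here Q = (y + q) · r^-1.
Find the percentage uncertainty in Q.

4.83%

Let u = y + q = 136.3. δu = √(δy² + δq²) = √(1.51 + 36.8) = 6.19, so δu/u = 0.0454.
Q is then a monomial in u, r:
δQ/Q = √((δu/u)² + (-1·δr/r)²) = √(0.00207 + 0.000269) = 0.0483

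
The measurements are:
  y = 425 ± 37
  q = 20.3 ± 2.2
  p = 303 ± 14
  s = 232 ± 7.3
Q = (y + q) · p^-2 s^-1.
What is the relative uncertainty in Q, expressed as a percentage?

Let u = y + q = 445. δu = √(δy² + δq²) = √(1370 + 4.84) = 37.1, so δu/u = 0.0832.
Q is then a monomial in u, p, s:
δQ/Q = √((δu/u)² + (-2·δp/p)² + (-1·δs/s)²) = √(0.00693 + 0.00854 + 0.000990) = 0.128

12.8%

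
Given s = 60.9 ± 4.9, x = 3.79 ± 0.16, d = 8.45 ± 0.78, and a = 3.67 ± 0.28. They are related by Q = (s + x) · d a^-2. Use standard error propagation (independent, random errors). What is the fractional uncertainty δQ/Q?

Let u = s + x = 64.7. δu = √(δs² + δx²) = √(24.0 + 0.0256) = 4.90, so δu/u = 0.0758.
Q is then a monomial in u, d, a:
δQ/Q = √((δu/u)² + (1·δd/d)² + (-2·δa/a)²) = √(0.00574 + 0.00852 + 0.0233) = 0.194

0.194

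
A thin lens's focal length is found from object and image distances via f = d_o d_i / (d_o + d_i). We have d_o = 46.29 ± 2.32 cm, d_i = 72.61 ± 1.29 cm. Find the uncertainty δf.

0.887 cm

∂f/∂d_o = (d_i/(d_o+d_i))² = 0.373;  ∂f/∂d_i = (d_o/(d_o+d_i))² = 0.152
δf = √((∂f/∂d_o · δd_o)² + (∂f/∂d_i · δd_i)²) = √(0.749 + 0.0382) = 0.887 cm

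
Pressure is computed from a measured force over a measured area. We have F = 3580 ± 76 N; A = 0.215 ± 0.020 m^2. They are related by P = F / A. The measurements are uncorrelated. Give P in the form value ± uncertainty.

16700 ± 1590 Pa

For a monomial P ∝ F, A^-1, fractional errors add in quadrature:
  (1·δF/F)² = (1×0.0212)² = 0.000451;  (-1·δA/A)² = (-1×0.0930)² = 0.00865
δP/P = √(0.00910) = 0.0954
P = 16700 Pa, so δP = 0.0954 × 16700 = 1590 Pa.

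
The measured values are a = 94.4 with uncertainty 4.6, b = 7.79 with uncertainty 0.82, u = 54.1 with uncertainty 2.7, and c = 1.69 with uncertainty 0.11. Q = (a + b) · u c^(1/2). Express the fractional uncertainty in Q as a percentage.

7.51%

Let w = a + b = 102. δw = √(δa² + δb²) = √(21.2 + 0.672) = 4.67, so δw/w = 0.0457.
Q is then a monomial in w, u, c:
δQ/Q = √((δw/w)² + (1·δu/u)² + (½·δc/c)²) = √(0.00209 + 0.00249 + 0.00106) = 0.0751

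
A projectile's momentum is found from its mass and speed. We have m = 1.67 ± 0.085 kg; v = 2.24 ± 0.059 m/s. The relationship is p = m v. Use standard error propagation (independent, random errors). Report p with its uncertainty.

3.74 ± 0.214 kg·m/s

Products/powers → add relative errors in quadrature, weighted by exponent:
  (1·δm/m)² = (1×0.0509)² = 0.00259;  (1·δv/v)² = (1×0.0263)² = 0.000694
δp/p = √(0.00328) = 0.0573
p = 3.74 kg·m/s, so δp = 0.0573 × 3.74 = 0.214 kg·m/s.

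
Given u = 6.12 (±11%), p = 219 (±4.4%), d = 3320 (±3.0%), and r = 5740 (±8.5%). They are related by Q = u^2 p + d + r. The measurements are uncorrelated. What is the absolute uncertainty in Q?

Let w = u^2·p = 8200. δw/w = √((2·δu/u)² + (1·δp/p)²) = √(0.0484 + 0.00194) = 0.224, so δw = 1840.
Q = w + d + r: δQ = √(δw² + δd² + δr²) = √(3.39e+06 + 9920 + 2.38e+05) = 1910

1910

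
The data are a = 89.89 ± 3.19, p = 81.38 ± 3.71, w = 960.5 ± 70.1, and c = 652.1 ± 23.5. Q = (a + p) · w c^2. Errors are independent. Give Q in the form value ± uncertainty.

Let u = a + p = 171.3. δu = √(δa² + δp²) = √(10.2 + 13.8) = 4.89, so δu/u = 0.0286.
Q is then a monomial in u, w, c:
δQ/Q = √((δu/u)² + (1·δw/w)² + (2·δc/c)²) = √(0.000816 + 0.00533 + 0.00519) = 0.106
Q = 6.995e+10, so δQ = 0.106 × 6.995e+10 = 7.45e+09.

(6.995 ± 0.745) × 10^10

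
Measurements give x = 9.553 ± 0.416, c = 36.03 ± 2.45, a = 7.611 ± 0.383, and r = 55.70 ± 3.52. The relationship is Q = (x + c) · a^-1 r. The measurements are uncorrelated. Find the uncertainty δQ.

32.5

Let u = x + c = 45.58. δu = √(δx² + δc²) = √(0.173 + 6.00) = 2.49, so δu/u = 0.0545.
Q is then a monomial in u, a, r:
δQ/Q = √((δu/u)² + (-1·δa/a)² + (1·δr/r)²) = √(0.00297 + 0.00253 + 0.00399) = 0.0975
Q = 333.6, so δQ = 0.0975 × 333.6 = 32.5.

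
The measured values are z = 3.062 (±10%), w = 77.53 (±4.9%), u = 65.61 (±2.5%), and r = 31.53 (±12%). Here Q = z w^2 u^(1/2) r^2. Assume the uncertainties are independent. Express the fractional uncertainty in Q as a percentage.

Since Q is a product/quotient, work with relative uncertainties:
  (1·δz/z)² = (1×0.100)² = 0.0100;  (2·δw/w)² = (2×0.0490)² = 0.00960;  (½·δu/u)² = (0.5×0.0250)² = 0.000156;  (2·δr/r)² = (2×0.120)² = 0.0576
δQ/Q = √(0.0774) = 0.278

27.8%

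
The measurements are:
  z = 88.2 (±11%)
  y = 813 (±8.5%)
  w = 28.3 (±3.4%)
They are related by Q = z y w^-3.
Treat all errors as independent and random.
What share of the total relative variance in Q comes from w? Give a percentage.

35.0%

(δQ/Q)² = (1·δz/z)² + (1·δy/y)² + (-3·δw/w)²
  z term: (1×0.110)² = 0.0121
  y term: (1×0.0850)² = 0.00723
  w term: (-3×0.0340)² = 0.0104
Total = 0.0297. Share from w = 0.0104/0.0297 = 0.350.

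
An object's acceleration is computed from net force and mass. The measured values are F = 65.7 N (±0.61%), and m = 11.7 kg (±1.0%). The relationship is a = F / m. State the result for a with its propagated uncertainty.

5.62 ± 0.0658 m/s^2

a is a product of powers, so relative uncertainties combine in quadrature:
  (1·δF/F)² = (1×0.00610)² = 3.72e-05;  (-1·δm/m)² = (-1×0.0100)² = 0.000100
δa/a = √(0.000137) = 0.0117
a = 5.62 m/s^2, so δa = 0.0117 × 5.62 = 0.0658 m/s^2.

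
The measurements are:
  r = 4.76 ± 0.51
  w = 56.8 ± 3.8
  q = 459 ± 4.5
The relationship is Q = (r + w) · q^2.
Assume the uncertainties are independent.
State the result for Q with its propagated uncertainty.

Let u = r + w = 61.6. δu = √(δr² + δw²) = √(0.260 + 14.4) = 3.83, so δu/u = 0.0623.
Q is then a monomial in u, q:
δQ/Q = √((δu/u)² + (2·δq/q)²) = √(0.00388 + 0.000384) = 0.0653
Q = 1.3e+07, so δQ = 0.0653 × 1.3e+07 = 8.47e+05.

(1.30 ± 0.0847) × 10^7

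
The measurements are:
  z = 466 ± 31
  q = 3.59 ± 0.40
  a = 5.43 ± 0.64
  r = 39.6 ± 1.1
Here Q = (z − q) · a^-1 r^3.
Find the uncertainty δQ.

8.42e+05

Let u = z − q = 462. δu = √(δz² + δq²) = √(961 + 0.160) = 31.0, so δu/u = 0.0670.
Q is then a monomial in u, a, r:
δQ/Q = √((δu/u)² + (-1·δa/a)² + (3·δr/r)²) = √(0.00450 + 0.0139 + 0.00694) = 0.159
Q = 5.29e+06, so δQ = 0.159 × 5.29e+06 = 8.42e+05.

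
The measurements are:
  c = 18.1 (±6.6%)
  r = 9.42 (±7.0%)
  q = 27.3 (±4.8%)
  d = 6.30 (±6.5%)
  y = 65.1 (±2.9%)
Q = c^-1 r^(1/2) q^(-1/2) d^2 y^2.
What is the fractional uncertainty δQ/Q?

0.163

Since Q is a product/quotient, work with relative uncertainties:
  (-1·δc/c)² = (-1×0.0660)² = 0.00436;  (½·δr/r)² = (0.5×0.0700)² = 0.00123;  (−½·δq/q)² = (-0.5×0.0480)² = 0.000576;  (2·δd/d)² = (2×0.0650)² = 0.0169;  (2·δy/y)² = (2×0.0290)² = 0.00336
δQ/Q = √(0.0264) = 0.163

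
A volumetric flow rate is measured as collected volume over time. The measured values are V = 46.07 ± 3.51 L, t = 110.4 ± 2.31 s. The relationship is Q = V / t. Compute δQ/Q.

0.0790

Q is a product of powers, so relative uncertainties combine in quadrature:
  (1·δV/V)² = (1×0.0762)² = 0.00580;  (-1·δt/t)² = (-1×0.0209)² = 0.000438
δQ/Q = √(0.00624) = 0.0790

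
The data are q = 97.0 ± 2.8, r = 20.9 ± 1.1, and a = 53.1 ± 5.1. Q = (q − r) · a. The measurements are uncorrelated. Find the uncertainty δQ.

Let u = q − r = 76.1. δu = √(δq² + δr²) = √(7.84 + 1.21) = 3.01, so δu/u = 0.0395.
Q is then a monomial in u, a:
δQ/Q = √((δu/u)² + (1·δa/a)²) = √(0.00156 + 0.00922) = 0.104
Q = 4040, so δQ = 0.104 × 4040 = 420.

420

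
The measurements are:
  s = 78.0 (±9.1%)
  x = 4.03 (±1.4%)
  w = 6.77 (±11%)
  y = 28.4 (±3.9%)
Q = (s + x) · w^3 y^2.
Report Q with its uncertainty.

Let u = s + x = 82.0. δu = √(δs² + δx²) = √(50.4 + 0.00318) = 7.10, so δu/u = 0.0865.
Q is then a monomial in u, w, y:
δQ/Q = √((δu/u)² + (3·δw/w)² + (2·δy/y)²) = √(0.00749 + 0.109 + 0.00608) = 0.350
Q = 2.05e+07, so δQ = 0.350 × 2.05e+07 = 7.18e+06.

(2.05 ± 0.718) × 10^7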